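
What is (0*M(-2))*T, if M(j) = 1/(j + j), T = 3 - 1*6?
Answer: 0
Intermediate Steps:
T = -3 (T = 3 - 6 = -3)
M(j) = 1/(2*j)
(0*M(-2))*T = (0*((1/2)/(-2)))*(-3) = (0*((1/2)*(-1/2)))*(-3) = (0*(-1/4))*(-3) = 0*(-3) = 0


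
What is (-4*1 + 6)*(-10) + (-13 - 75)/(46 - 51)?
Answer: -12/5 ≈ -2.4000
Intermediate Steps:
(-4*1 + 6)*(-10) + (-13 - 75)/(46 - 51) = (-4 + 6)*(-10) - 88/(-5) = 2*(-10) - 88*(-⅕) = -20 + 88/5 = -12/5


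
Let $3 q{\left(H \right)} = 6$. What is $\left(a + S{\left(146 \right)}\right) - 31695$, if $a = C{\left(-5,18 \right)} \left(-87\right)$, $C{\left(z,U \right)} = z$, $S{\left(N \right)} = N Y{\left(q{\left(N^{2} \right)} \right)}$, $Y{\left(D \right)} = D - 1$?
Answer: $-31114$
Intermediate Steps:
$q{\left(H \right)} = 2$ ($q{\left(H \right)} = \frac{1}{3} \cdot 6 = 2$)
$Y{\left(D \right)} = -1 + D$
$S{\left(N \right)} = N$ ($S{\left(N \right)} = N \left(-1 + 2\right) = N 1 = N$)
$a = 435$ ($a = \left(-5\right) \left(-87\right) = 435$)
$\left(a + S{\left(146 \right)}\right) - 31695 = \left(435 + 146\right) - 31695 = 581 - 31695 = -31114$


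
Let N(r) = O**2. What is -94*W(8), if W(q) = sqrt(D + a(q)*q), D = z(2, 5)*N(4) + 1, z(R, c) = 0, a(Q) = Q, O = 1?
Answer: -94*sqrt(65) ≈ -757.85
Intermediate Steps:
N(r) = 1 (N(r) = 1**2 = 1)
D = 1 (D = 0*1 + 1 = 0 + 1 = 1)
W(q) = sqrt(1 + q**2) (W(q) = sqrt(1 + q*q) = sqrt(1 + q**2))
-94*W(8) = -94*sqrt(1 + 8**2) = -94*sqrt(1 + 64) = -94*sqrt(65)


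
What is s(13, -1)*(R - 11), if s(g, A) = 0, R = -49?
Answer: 0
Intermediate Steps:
s(13, -1)*(R - 11) = 0*(-49 - 11) = 0*(-60) = 0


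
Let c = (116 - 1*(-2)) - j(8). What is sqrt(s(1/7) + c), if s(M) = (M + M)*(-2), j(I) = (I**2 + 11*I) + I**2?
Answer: I*sqrt(4830)/7 ≈ 9.9283*I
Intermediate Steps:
j(I) = 2*I**2 + 11*I
s(M) = -4*M (s(M) = (2*M)*(-2) = -4*M)
c = -98 (c = (116 - 1*(-2)) - 8*(11 + 2*8) = (116 + 2) - 8*(11 + 16) = 118 - 8*27 = 118 - 1*216 = 118 - 216 = -98)
sqrt(s(1/7) + c) = sqrt(-4/7 - 98) = sqrt(-690/7) = I*sqrt(4830)/7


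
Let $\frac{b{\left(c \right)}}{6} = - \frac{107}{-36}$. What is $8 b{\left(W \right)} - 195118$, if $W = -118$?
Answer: $- \frac{584926}{3} \approx -1.9498 \cdot 10^{5}$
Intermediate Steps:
$b{\left(c \right)} = \frac{107}{6}$ ($b{\left(c \right)} = 6 \left(- \frac{107}{-36}\right) = 6 \left(\left(-107\right) \left(- \frac{1}{36}\right)\right) = 6 \cdot \frac{107}{36} = \frac{107}{6}$)
$8 b{\left(W \right)} - 195118 = 8 \cdot \frac{107}{6} - 195118 = \frac{428}{3} - 195118 = - \frac{584926}{3}$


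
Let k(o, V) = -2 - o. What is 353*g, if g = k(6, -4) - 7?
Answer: -5295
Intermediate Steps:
g = -15 (g = (-2 - 1*6) - 7 = (-2 - 6) - 7 = -8 - 7 = -15)
353*g = 353*(-15) = -5295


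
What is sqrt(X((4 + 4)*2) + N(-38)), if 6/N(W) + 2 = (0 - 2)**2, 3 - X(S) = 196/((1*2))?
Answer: 2*I*sqrt(23) ≈ 9.5917*I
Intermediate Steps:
X(S) = -95 (X(S) = 3 - 196/(1*2) = 3 - 196/2 = 3 - 1*98 = 3 - 98 = -95)
N(W) = 3 (N(W) = 6/(-2 + (0 - 2)**2) = 6/(-2 + (-2)**2) = 6/(-2 + 4) = 6/2 = 6*(1/2) = 3)
sqrt(X((4 + 4)*2) + N(-38)) = sqrt(-95 + 3) = sqrt(-92) = 2*I*sqrt(23)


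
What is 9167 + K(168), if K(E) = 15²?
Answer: 9392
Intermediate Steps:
K(E) = 225
9167 + K(168) = 9167 + 225 = 9392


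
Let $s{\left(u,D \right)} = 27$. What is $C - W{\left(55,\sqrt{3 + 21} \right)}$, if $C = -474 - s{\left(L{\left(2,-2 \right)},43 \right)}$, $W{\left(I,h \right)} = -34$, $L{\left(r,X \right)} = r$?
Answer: $-467$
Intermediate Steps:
$C = -501$ ($C = -474 - 27 = -501$)
$C - W{\left(55,\sqrt{3 + 21} \right)} = -501 - -34 = -501 + 34 = -467$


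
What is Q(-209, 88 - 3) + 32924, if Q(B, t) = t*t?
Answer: 40149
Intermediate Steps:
Q(B, t) = t²
Q(-209, 88 - 3) + 32924 = (88 - 3)² + 32924 = 85² + 32924 = 7225 + 32924 = 40149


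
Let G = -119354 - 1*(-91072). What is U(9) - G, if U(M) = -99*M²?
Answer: 20263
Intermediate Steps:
G = -28282 (G = -119354 + 91072 = -28282)
U(9) - G = -99*9² - 1*(-28282) = -99*81 + 28282 = -8019 + 28282 = 20263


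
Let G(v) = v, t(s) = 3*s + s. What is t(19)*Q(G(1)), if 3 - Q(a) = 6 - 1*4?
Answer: 76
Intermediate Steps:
t(s) = 4*s
Q(a) = 1 (Q(a) = 3 - (6 - 1*4) = 3 - (6 - 4) = 3 - 1*2 = 3 - 2 = 1)
t(19)*Q(G(1)) = (4*19)*1 = 76*1 = 76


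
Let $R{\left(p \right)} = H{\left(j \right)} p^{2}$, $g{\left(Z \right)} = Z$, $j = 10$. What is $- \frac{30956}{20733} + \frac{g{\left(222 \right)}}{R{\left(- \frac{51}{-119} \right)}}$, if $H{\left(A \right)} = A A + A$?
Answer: $\frac{3609021}{380105} \approx 9.4948$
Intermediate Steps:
$H{\left(A \right)} = A + A^{2}$ ($H{\left(A \right)} = A^{2} + A = A + A^{2}$)
$R{\left(p \right)} = 110 p^{2}$ ($R{\left(p \right)} = 10 \left(1 + 10\right) p^{2} = 10 \cdot 11 p^{2} = 110 p^{2}$)
$- \frac{30956}{20733} + \frac{g{\left(222 \right)}}{R{\left(- \frac{51}{-119} \right)}} = - \frac{30956}{20733} + \frac{222}{110 \left(- \frac{51}{-119}\right)^{2}} = \left(-30956\right) \frac{1}{20733} + \frac{222}{110 \left(\left(-51\right) \left(- \frac{1}{119}\right)\right)^{2}} = - \frac{30956}{20733} + \frac{222}{110 \left(\frac{3}{7}\right)^{2}} = - \frac{30956}{20733} + \frac{222}{110 \cdot \frac{9}{49}} = - \frac{30956}{20733} + \frac{222}{\frac{990}{49}} = - \frac{30956}{20733} + 222 \cdot \frac{49}{990} = - \frac{30956}{20733} + \frac{1813}{165} = \frac{3609021}{380105}$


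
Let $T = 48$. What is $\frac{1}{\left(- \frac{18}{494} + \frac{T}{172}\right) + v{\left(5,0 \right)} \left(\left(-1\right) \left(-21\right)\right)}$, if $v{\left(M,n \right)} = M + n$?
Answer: $\frac{10621}{1117782} \approx 0.0095018$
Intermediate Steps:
$\frac{1}{\left(- \frac{18}{494} + \frac{T}{172}\right) + v{\left(5,0 \right)} \left(\left(-1\right) \left(-21\right)\right)} = \frac{1}{\left(- \frac{18}{494} + \frac{48}{172}\right) + \left(5 + 0\right) \left(\left(-1\right) \left(-21\right)\right)} = \frac{1}{\left(\left(-18\right) \frac{1}{494} + 48 \cdot \frac{1}{172}\right) + 5 \cdot 21} = \frac{1}{\left(- \frac{9}{247} + \frac{12}{43}\right) + 105} = \frac{1}{\frac{2577}{10621} + 105} = \frac{1}{\frac{1117782}{10621}} = \frac{10621}{1117782}$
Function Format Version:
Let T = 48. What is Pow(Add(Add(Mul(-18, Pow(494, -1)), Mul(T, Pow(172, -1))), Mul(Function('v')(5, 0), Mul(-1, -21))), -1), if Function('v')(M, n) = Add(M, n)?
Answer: Rational(10621, 1117782) ≈ 0.0095018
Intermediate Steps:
Pow(Add(Add(Mul(-18, Pow(494, -1)), Mul(T, Pow(172, -1))), Mul(Function('v')(5, 0), Mul(-1, -21))), -1) = Pow(Add(Add(Mul(-18, Pow(494, -1)), Mul(48, Pow(172, -1))), Mul(Add(5, 0), Mul(-1, -21))), -1) = Pow(Add(Add(Mul(-18, Rational(1, 494)), Mul(48, Rational(1, 172))), Mul(5, 21)), -1) = Pow(Add(Add(Rational(-9, 247), Rational(12, 43)), 105), -1) = Pow(Add(Rational(2577, 10621), 105), -1) = Pow(Rational(1117782, 10621), -1) = Rational(10621, 1117782)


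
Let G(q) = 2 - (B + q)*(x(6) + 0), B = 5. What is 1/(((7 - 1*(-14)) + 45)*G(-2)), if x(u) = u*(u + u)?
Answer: -1/14124 ≈ -7.0801e-5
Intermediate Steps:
x(u) = 2*u² (x(u) = u*(2*u) = 2*u²)
G(q) = -358 - 72*q (G(q) = 2 - (5 + q)*(2*6² + 0) = 2 - (5 + q)*(2*36 + 0) = 2 - (5 + q)*(72 + 0) = 2 - (5 + q)*72 = 2 - (360 + 72*q) = 2 + (-360 - 72*q) = -358 - 72*q)
1/(((7 - 1*(-14)) + 45)*G(-2)) = 1/(((7 - 1*(-14)) + 45)*(-358 - 72*(-2))) = 1/(((7 + 14) + 45)*(-358 + 144)) = 1/((21 + 45)*(-214)) = 1/(66*(-214)) = 1/(-14124) = -1/14124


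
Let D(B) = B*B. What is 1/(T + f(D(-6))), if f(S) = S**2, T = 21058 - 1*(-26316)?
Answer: 1/48670 ≈ 2.0547e-5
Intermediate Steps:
D(B) = B**2
T = 47374 (T = 21058 + 26316 = 47374)
1/(T + f(D(-6))) = 1/(47374 + ((-6)**2)**2) = 1/(47374 + 36**2) = 1/(47374 + 1296) = 1/48670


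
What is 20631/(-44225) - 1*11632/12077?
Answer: -763585787/534105325 ≈ -1.4297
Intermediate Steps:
20631/(-44225) - 1*11632/12077 = 20631*(-1/44225) - 11632*1/12077 = -20631/44225 - 11632/12077 = -763585787/534105325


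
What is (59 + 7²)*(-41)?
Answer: -4428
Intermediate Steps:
(59 + 7²)*(-41) = (59 + 49)*(-41) = 108*(-41) = -4428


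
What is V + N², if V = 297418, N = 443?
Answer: 493667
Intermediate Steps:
V + N² = 297418 + 443² = 297418 + 196249 = 493667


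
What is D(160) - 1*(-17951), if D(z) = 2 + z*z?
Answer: 43553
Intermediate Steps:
D(z) = 2 + z²
D(160) - 1*(-17951) = (2 + 160²) - 1*(-17951) = (2 + 25600) + 17951 = 25602 + 17951 = 43553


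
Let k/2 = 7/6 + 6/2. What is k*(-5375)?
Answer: -134375/3 ≈ -44792.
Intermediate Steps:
k = 25/3 (k = 2*(7/6 + 6/2) = 2*(7*(1/6) + 6*(1/2)) = 2*(7/6 + 3) = 2*(25/6) = 25/3 ≈ 8.3333)
k*(-5375) = (25/3)*(-5375) = -134375/3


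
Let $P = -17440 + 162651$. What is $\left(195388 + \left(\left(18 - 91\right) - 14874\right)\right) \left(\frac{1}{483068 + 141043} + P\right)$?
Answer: $\frac{5450989229336034}{208037} \approx 2.6202 \cdot 10^{10}$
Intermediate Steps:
$P = 145211$
$\left(195388 + \left(\left(18 - 91\right) - 14874\right)\right) \left(\frac{1}{483068 + 141043} + P\right) = \left(195388 + \left(\left(18 - 91\right) - 14874\right)\right) \left(\frac{1}{483068 + 141043} + 145211\right) = \left(195388 + \left(\left(18 - 91\right) - 14874\right)\right) \left(\frac{1}{624111} + 145211\right) = \left(195388 - 14947\right) \left(\frac{1}{624111} + 145211\right) = \left(195388 - 14947\right) \frac{90627782422}{624111} = 180441 \cdot \frac{90627782422}{624111} = \frac{5450989229336034}{208037}$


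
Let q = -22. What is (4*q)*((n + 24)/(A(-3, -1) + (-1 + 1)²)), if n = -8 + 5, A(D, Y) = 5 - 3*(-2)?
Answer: -168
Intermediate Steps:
A(D, Y) = 11 (A(D, Y) = 5 + 6 = 11)
n = -3
(4*q)*((n + 24)/(A(-3, -1) + (-1 + 1)²)) = (4*(-22))*((-3 + 24)/(11 + (-1 + 1)²)) = -1848/(11 + 0²) = -1848/(11 + 0) = -1848/11 = -88*21/11 = -168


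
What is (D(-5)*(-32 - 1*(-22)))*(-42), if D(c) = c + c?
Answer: -4200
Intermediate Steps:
D(c) = 2*c
(D(-5)*(-32 - 1*(-22)))*(-42) = ((2*(-5))*(-32 - 1*(-22)))*(-42) = -10*(-32 + 22)*(-42) = -10*(-10)*(-42) = 100*(-42) = -4200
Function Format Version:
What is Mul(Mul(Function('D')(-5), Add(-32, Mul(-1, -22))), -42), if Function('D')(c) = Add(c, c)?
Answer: -4200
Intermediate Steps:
Function('D')(c) = Mul(2, c)
Mul(Mul(Function('D')(-5), Add(-32, Mul(-1, -22))), -42) = Mul(Mul(Mul(2, -5), Add(-32, Mul(-1, -22))), -42) = Mul(Mul(-10, Add(-32, 22)), -42) = Mul(Mul(-10, -10), -42) = Mul(100, -42) = -4200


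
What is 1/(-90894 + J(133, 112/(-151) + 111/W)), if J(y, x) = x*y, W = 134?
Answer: -20234/1838916047 ≈ -1.1003e-5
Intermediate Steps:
1/(-90894 + J(133, 112/(-151) + 111/W)) = 1/(-90894 + (112/(-151) + 111/134)*133) = 1/(-90894 + (112*(-1/151) + 111*(1/134))*133) = 1/(-90894 + (-112/151 + 111/134)*133) = 1/(-90894 + (1753/20234)*133) = 1/(-90894 + 233149/20234) = 1/(-1838916047/20234) = -20234/1838916047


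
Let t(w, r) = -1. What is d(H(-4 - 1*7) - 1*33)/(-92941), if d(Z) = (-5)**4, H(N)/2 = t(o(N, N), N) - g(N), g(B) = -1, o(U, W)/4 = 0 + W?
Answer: -625/92941 ≈ -0.0067247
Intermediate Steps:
o(U, W) = 4*W (o(U, W) = 4*(0 + W) = 4*W)
H(N) = 0 (H(N) = 2*(-1 - 1*(-1)) = 2*(-1 + 1) = 2*0 = 0)
d(Z) = 625
d(H(-4 - 1*7) - 1*33)/(-92941) = 625/(-92941) = 625*(-1/92941) = -625/92941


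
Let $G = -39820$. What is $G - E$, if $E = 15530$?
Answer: $-55350$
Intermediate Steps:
$G - E = -39820 - 15530 = -55350$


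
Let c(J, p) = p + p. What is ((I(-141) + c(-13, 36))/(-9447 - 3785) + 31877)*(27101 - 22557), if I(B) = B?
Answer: 119790215372/827 ≈ 1.4485e+8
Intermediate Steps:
c(J, p) = 2*p
((I(-141) + c(-13, 36))/(-9447 - 3785) + 31877)*(27101 - 22557) = ((-141 + 2*36)/(-9447 - 3785) + 31877)*(27101 - 22557) = ((-141 + 72)/(-13232) + 31877)*4544 = (-69*(-1/13232) + 31877)*4544 = (69/13232 + 31877)*4544 = (421796533/13232)*4544 = 119790215372/827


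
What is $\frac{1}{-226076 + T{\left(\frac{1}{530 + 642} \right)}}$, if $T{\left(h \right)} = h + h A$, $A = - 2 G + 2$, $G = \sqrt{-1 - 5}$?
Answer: $- \frac{310534372868}{70204368085622785} + \frac{2344 i \sqrt{6}}{70204368085622785} \approx -4.4233 \cdot 10^{-6} + 8.1784 \cdot 10^{-14} i$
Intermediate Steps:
$G = i \sqrt{6}$ ($G = \sqrt{-6} = i \sqrt{6} \approx 2.4495 i$)
$A = 2 - 2 i \sqrt{6}$ ($A = - 2 i \sqrt{6} + 2 = 2 - 2 i \sqrt{6} \approx 2.0 - 4.899 i$)
$T{\left(h \right)} = h + h \left(2 - 2 i \sqrt{6}\right)$
$\frac{1}{-226076 + T{\left(\frac{1}{530 + 642} \right)}} = \frac{1}{-226076 + \frac{3 - 2 i \sqrt{6}}{530 + 642}} = \frac{1}{-226076 + \frac{3 - 2 i \sqrt{6}}{1172}} = \frac{1}{-226076 + \left(\frac{3}{1172} - \frac{i \sqrt{6}}{586}\right)} = \frac{1}{- \frac{264961069}{1172} - \frac{i \sqrt{6}}{586}}$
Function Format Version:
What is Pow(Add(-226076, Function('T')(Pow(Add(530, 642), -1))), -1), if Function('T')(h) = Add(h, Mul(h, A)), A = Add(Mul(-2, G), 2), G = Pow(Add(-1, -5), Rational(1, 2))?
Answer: Add(Rational(-310534372868, 70204368085622785), Mul(Rational(2344, 70204368085622785), I, Pow(6, Rational(1, 2)))) ≈ Add(-4.4233e-6, Mul(8.1784e-14, I))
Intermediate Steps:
G = Mul(I, Pow(6, Rational(1, 2))) (G = Pow(-6, Rational(1, 2)) = Mul(I, Pow(6, Rational(1, 2))) ≈ Mul(2.4495, I))
A = Add(2, Mul(-2, I, Pow(6, Rational(1, 2)))) (A = Add(Mul(-2, Mul(I, Pow(6, Rational(1, 2)))), 2) = Add(Mul(-2, I, Pow(6, Rational(1, 2))), 2) = Add(2, Mul(-2, I, Pow(6, Rational(1, 2)))) ≈ Add(2.0000, Mul(-4.8990, I)))
Function('T')(h) = Add(h, Mul(h, Add(2, Mul(-2, I, Pow(6, Rational(1, 2))))))
Pow(Add(-226076, Function('T')(Pow(Add(530, 642), -1))), -1) = Pow(Add(-226076, Mul(Pow(Add(530, 642), -1), Add(3, Mul(-2, I, Pow(6, Rational(1, 2)))))), -1) = Pow(Add(-226076, Mul(Pow(1172, -1), Add(3, Mul(-2, I, Pow(6, Rational(1, 2)))))), -1) = Pow(Add(-226076, Mul(Rational(1, 1172), Add(3, Mul(-2, I, Pow(6, Rational(1, 2)))))), -1) = Pow(Add(-226076, Add(Rational(3, 1172), Mul(Rational(-1, 586), I, Pow(6, Rational(1, 2))))), -1) = Pow(Add(Rational(-264961069, 1172), Mul(Rational(-1, 586), I, Pow(6, Rational(1, 2)))), -1)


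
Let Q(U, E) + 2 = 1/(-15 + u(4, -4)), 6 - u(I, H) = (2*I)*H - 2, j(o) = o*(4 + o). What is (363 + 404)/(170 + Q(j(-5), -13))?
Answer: 19175/4201 ≈ 4.5644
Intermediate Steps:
u(I, H) = 8 - 2*H*I (u(I, H) = 6 - ((2*I)*H - 2) = 6 - (2*H*I - 2) = 6 - (-2 + 2*H*I) = 6 + (2 - 2*H*I) = 8 - 2*H*I)
Q(U, E) = -49/25 (Q(U, E) = -2 + 1/(-15 + (8 - 2*(-4)*4)) = -2 + 1/(-15 + (8 + 32)) = -2 + 1/(-15 + 40) = -2 + 1/25 = -49/25)
(363 + 404)/(170 + Q(j(-5), -13)) = (363 + 404)/(170 - 49/25) = 767/(4201/25) = 767*(25/4201) = 19175/4201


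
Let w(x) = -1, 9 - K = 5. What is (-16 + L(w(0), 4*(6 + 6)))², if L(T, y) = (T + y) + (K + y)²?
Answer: 7480225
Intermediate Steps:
K = 4 (K = 9 - 1*5 = 9 - 5 = 4)
L(T, y) = T + y + (4 + y)² (L(T, y) = (T + y) + (4 + y)² = T + y + (4 + y)²)
(-16 + L(w(0), 4*(6 + 6)))² = (-16 + (-1 + 4*(6 + 6) + (4 + 4*(6 + 6))²))² = (-16 + (-1 + 4*12 + (4 + 4*12)²))² = (-16 + (-1 + 48 + (4 + 48)²))² = (-16 + (-1 + 48 + 52²))² = (-16 + (-1 + 48 + 2704))² = (-16 + 2751)² = 2735² = 7480225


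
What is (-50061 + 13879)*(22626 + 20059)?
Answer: -1544428670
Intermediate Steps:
(-50061 + 13879)*(22626 + 20059) = -36182*42685 = -1544428670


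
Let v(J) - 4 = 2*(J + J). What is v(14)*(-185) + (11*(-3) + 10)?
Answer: -11123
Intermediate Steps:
v(J) = 4 + 4*J (v(J) = 4 + 2*(J + J) = 4 + 2*(2*J) = 4 + 4*J)
v(14)*(-185) + (11*(-3) + 10) = (4 + 4*14)*(-185) + (11*(-3) + 10) = (4 + 56)*(-185) + (-33 + 10) = 60*(-185) - 23 = -11100 - 23 = -11123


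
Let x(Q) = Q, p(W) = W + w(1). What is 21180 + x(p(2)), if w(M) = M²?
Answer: 21183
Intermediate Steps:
p(W) = 1 + W (p(W) = W + 1² = W + 1 = 1 + W)
21180 + x(p(2)) = 21180 + (1 + 2) = 21180 + 3 = 21183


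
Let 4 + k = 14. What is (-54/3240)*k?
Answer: -⅙ ≈ -0.16667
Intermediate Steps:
k = 10 (k = -4 + 14 = 10)
(-54/3240)*k = -54/3240*10 = -54*1/3240*10 = -1/60*10 = -⅙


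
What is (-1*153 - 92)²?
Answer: 60025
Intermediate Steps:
(-1*153 - 92)² = (-153 - 92)² = (-245)² = 60025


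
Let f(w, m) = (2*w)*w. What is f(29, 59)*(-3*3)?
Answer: -15138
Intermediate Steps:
f(w, m) = 2*w²
f(29, 59)*(-3*3) = (2*29²)*(-3*3) = (2*841)*(-9) = 1682*(-9) = -15138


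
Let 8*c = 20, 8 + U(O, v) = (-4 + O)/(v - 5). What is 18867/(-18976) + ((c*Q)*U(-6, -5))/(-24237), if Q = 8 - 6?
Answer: -456615319/459921312 ≈ -0.99281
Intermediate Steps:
U(O, v) = -8 + (-4 + O)/(-5 + v) (U(O, v) = -8 + (-4 + O)/(v - 5) = -8 + (-4 + O)/(-5 + v))
c = 5/2 (c = (⅛)*20 = 5/2 ≈ 2.5000)
Q = 2
18867/(-18976) + ((c*Q)*U(-6, -5))/(-24237) = 18867/(-18976) + (((5/2)*2)*((36 - 6 - 8*(-5))/(-5 - 5)))/(-24237) = 18867*(-1/18976) + (5*((36 - 6 + 40)/(-10)))*(-1/24237) = -18867/18976 + (5*(-⅒*70))*(-1/24237) = -18867/18976 + (5*(-7))*(-1/24237) = -18867/18976 - 35*(-1/24237) = -18867/18976 + 35/24237 = -456615319/459921312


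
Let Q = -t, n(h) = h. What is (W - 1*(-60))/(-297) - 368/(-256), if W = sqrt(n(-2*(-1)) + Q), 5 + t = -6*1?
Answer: 1957/1584 - sqrt(13)/297 ≈ 1.2233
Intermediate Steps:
t = -11 (t = -5 - 6*1 = -5 - 6 = -11)
Q = 11 (Q = -1*(-11) = 11)
W = sqrt(13) (W = sqrt(-2*(-1) + 11) = sqrt(2 + 11) = sqrt(13) ≈ 3.6056)
(W - 1*(-60))/(-297) - 368/(-256) = (sqrt(13) - 1*(-60))/(-297) - 368/(-256) = (sqrt(13) + 60)*(-1/297) - 368*(-1/256) = (60 + sqrt(13))*(-1/297) + 23/16 = (-20/99 - sqrt(13)/297) + 23/16 = 1957/1584 - sqrt(13)/297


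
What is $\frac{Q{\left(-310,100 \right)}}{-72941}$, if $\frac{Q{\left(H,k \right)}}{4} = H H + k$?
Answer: $- \frac{384800}{72941} \approx -5.2755$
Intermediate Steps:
$Q{\left(H,k \right)} = 4 k + 4 H^{2}$ ($Q{\left(H,k \right)} = 4 \left(H H + k\right) = 4 \left(H^{2} + k\right) = 4 \left(k + H^{2}\right) = 4 k + 4 H^{2}$)
$\frac{Q{\left(-310,100 \right)}}{-72941} = \frac{4 \cdot 100 + 4 \left(-310\right)^{2}}{-72941} = \left(400 + 4 \cdot 96100\right) \left(- \frac{1}{72941}\right) = \left(400 + 384400\right) \left(- \frac{1}{72941}\right) = 384800 \left(- \frac{1}{72941}\right) = - \frac{384800}{72941}$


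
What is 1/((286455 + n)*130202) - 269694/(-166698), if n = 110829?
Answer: 258342736205335/159681778013016 ≈ 1.6179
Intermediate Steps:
1/((286455 + n)*130202) - 269694/(-166698) = 1/((286455 + 110829)*130202) - 269694/(-166698) = (1/130202)/397284 - 269694*(-1/166698) = (1/397284)*(1/130202) + 14983/9261 = 1/51727171368 + 14983/9261 = 258342736205335/159681778013016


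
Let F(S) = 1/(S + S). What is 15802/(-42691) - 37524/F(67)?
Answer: -214659585058/42691 ≈ -5.0282e+6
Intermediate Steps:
F(S) = 1/(2*S)
15802/(-42691) - 37524/F(67) = 15802/(-42691) - 37524/((½)/67) = 15802*(-1/42691) - 37524/((½)*(1/67)) = -15802/42691 - 37524/1/134 = -15802/42691 - 37524*134 = -15802/42691 - 5028216 = -214659585058/42691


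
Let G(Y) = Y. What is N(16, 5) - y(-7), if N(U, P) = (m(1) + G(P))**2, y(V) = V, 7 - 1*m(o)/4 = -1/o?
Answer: 1376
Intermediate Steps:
m(o) = 28 + 4/o (m(o) = 28 - (-4)/o = 28 + 4/o)
N(U, P) = (32 + P)**2 (N(U, P) = ((28 + 4/1) + P)**2 = ((28 + 4*1) + P)**2 = ((28 + 4) + P)**2 = (32 + P)**2)
N(16, 5) - y(-7) = (32 + 5)**2 - 1*(-7) = 37**2 + 7 = 1369 + 7 = 1376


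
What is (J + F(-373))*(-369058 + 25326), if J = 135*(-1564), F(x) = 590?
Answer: 72372772600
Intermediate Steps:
J = -211140
(J + F(-373))*(-369058 + 25326) = (-211140 + 590)*(-369058 + 25326) = -210550*(-343732) = 72372772600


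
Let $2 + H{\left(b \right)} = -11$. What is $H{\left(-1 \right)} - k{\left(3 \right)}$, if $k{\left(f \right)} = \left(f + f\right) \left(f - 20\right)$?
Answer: $89$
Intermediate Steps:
$H{\left(b \right)} = -13$ ($H{\left(b \right)} = -2 - 11 = -13$)
$k{\left(f \right)} = 2 f \left(-20 + f\right)$
$H{\left(-1 \right)} - k{\left(3 \right)} = -13 - 2 \cdot 3 \left(-20 + 3\right) = -13 - 2 \cdot 3 \left(-17\right) = -13 - -102 = -13 + 102 = 89$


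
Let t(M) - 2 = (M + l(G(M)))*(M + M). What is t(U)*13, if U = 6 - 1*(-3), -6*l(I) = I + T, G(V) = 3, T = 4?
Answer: 1859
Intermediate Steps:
l(I) = -⅔ - I/6 (l(I) = -(I + 4)/6 = -(4 + I)/6 = -⅔ - I/6)
U = 9 (U = 6 + 3 = 9)
t(M) = 2 + 2*M*(-7/6 + M) (t(M) = 2 + (M + (-⅔ - ⅙*3))*(M + M) = 2 + (M + (-⅔ - ½))*(2*M) = 2 + (M - 7/6)*(2*M) = 2 + (-7/6 + M)*(2*M) = 2 + 2*M*(-7/6 + M))
t(U)*13 = (2 + 2*9² - 7/3*9)*13 = (2 + 2*81 - 21)*13 = (2 + 162 - 21)*13 = 143*13 = 1859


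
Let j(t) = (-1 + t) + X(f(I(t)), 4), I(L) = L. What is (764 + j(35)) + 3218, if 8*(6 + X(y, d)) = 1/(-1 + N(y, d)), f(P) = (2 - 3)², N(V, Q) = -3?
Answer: 128319/32 ≈ 4010.0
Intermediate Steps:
f(P) = 1 (f(P) = (-1)² = 1)
X(y, d) = -193/32 (X(y, d) = -6 + 1/(8*(-1 - 3)) = -6 + (⅛)/(-4) = -6 + (⅛)*(-¼) = -6 - 1/32 = -193/32)
j(t) = -225/32 + t (j(t) = (-1 + t) - 193/32 = -225/32 + t)
(764 + j(35)) + 3218 = (764 + (-225/32 + 35)) + 3218 = (764 + 895/32) + 3218 = 25343/32 + 3218 = 128319/32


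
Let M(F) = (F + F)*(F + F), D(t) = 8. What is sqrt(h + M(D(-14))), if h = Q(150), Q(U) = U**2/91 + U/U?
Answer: sqrt(4175717)/91 ≈ 22.456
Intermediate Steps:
M(F) = 4*F**2 (M(F) = (2*F)*(2*F) = 4*F**2)
Q(U) = 1 + U**2/91 (Q(U) = U**2*(1/91) + 1 = U**2/91 + 1 = 1 + U**2/91)
h = 22591/91 (h = 1 + (1/91)*150**2 = 1 + (1/91)*22500 = 1 + 22500/91 = 22591/91 ≈ 248.25)
sqrt(h + M(D(-14))) = sqrt(22591/91 + 4*8**2) = sqrt(22591/91 + 4*64) = sqrt(22591/91 + 256) = sqrt(45887/91) = sqrt(4175717)/91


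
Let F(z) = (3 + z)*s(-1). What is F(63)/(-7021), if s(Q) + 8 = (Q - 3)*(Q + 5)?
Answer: 1584/7021 ≈ 0.22561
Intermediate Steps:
s(Q) = -8 + (-3 + Q)*(5 + Q) (s(Q) = -8 + (Q - 3)*(Q + 5) = -8 + (-3 + Q)*(5 + Q))
F(z) = -72 - 24*z (F(z) = (3 + z)*(-23 + (-1)² + 2*(-1)) = (3 + z)*(-23 + 1 - 2) = (3 + z)*(-24) = -72 - 24*z)
F(63)/(-7021) = (-72 - 24*63)/(-7021) = (-72 - 1512)*(-1/7021) = -1584*(-1/7021) = 1584/7021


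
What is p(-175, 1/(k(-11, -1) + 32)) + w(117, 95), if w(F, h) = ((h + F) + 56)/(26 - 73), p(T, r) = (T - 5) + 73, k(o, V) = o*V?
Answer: -5297/47 ≈ -112.70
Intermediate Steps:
k(o, V) = V*o
p(T, r) = 68 + T (p(T, r) = (-5 + T) + 73 = 68 + T)
w(F, h) = -56/47 - F/47 - h/47 (w(F, h) = ((F + h) + 56)/(-47) = (56 + F + h)*(-1/47) = -56/47 - F/47 - h/47)
p(-175, 1/(k(-11, -1) + 32)) + w(117, 95) = (68 - 175) + (-56/47 - 1/47*117 - 1/47*95) = -107 + (-56/47 - 117/47 - 95/47) = -107 - 268/47 = -5297/47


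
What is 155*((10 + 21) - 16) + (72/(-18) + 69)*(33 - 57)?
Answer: 765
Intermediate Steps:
155*((10 + 21) - 16) + (72/(-18) + 69)*(33 - 57) = 155*(31 - 16) + (72*(-1/18) + 69)*(-24) = 155*15 + (-4 + 69)*(-24) = 2325 + 65*(-24) = 2325 - 1560 = 765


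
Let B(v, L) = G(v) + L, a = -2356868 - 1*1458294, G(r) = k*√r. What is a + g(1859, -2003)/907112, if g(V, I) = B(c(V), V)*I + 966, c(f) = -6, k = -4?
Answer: -3460782954755/907112 + 2003*I*√6/226778 ≈ -3.8152e+6 + 0.021635*I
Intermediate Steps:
G(r) = -4*√r
a = -3815162 (a = -2356868 - 1458294 = -3815162)
B(v, L) = L - 4*√v (B(v, L) = -4*√v + L = L - 4*√v)
g(V, I) = 966 + I*(V - 4*I*√6) (g(V, I) = (V - 4*I*√6)*I + 966 = I*(V - 4*I*√6) + 966 = 966 + I*(V - 4*I*√6))
a + g(1859, -2003)/907112 = -3815162 + (966 - 2003*(1859 - 4*I*√6))/907112 = -3815162 + (966 + (-3723577 + 8012*I*√6))*(1/907112) = -3815162 + (-3722611 + 8012*I*√6)*(1/907112) = -3815162 + (-3722611/907112 + 2003*I*√6/226778) = -3460782954755/907112 + 2003*I*√6/226778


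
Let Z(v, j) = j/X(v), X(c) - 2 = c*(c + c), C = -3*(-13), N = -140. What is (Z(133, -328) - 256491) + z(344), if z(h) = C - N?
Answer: -2267079722/8845 ≈ -2.5631e+5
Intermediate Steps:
C = 39
X(c) = 2 + 2*c**2 (X(c) = 2 + c*(c + c) = 2 + c*(2*c) = 2 + 2*c**2)
Z(v, j) = j/(2 + 2*v**2)
z(h) = 179 (z(h) = 39 - 1*(-140) = 39 + 140 = 179)
(Z(133, -328) - 256491) + z(344) = ((1/2)*(-328)/(1 + 133**2) - 256491) + 179 = ((1/2)*(-328)/(1 + 17689) - 256491) + 179 = ((1/2)*(-328)/17690 - 256491) + 179 = ((1/2)*(-328)*(1/17690) - 256491) + 179 = (-82/8845 - 256491) + 179 = -2268662977/8845 + 179 = -2267079722/8845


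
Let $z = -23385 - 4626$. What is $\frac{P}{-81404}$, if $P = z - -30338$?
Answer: $- \frac{2327}{81404} \approx -0.028586$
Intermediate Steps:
$z = -28011$ ($z = -23385 - 4626 = -28011$)
$P = 2327$ ($P = -28011 - -30338 = -28011 + 30338 = 2327$)
$\frac{P}{-81404} = \frac{2327}{-81404} = 2327 \left(- \frac{1}{81404}\right) = - \frac{2327}{81404}$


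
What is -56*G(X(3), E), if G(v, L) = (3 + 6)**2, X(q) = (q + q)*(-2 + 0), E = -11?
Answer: -4536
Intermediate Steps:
X(q) = -4*q (X(q) = (2*q)*(-2) = -4*q)
G(v, L) = 81 (G(v, L) = 9**2 = 81)
-56*G(X(3), E) = -56*81 = -4536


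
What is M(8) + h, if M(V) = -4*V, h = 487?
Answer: 455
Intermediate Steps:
M(8) + h = -4*8 + 487 = -32 + 487 = 455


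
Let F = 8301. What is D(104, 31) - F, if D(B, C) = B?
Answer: -8197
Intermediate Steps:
D(104, 31) - F = 104 - 1*8301 = 104 - 8301 = -8197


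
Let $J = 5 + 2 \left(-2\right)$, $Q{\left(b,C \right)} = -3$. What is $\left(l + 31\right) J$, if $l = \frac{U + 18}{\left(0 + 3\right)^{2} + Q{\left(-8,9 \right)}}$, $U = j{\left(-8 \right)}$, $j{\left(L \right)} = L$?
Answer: $\frac{98}{3} \approx 32.667$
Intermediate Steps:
$U = -8$
$J = 1$ ($J = 5 - 4 = 1$)
$l = \frac{5}{3}$ ($l = \frac{-8 + 18}{\left(0 + 3\right)^{2} - 3} = \frac{10}{3^{2} - 3} = \frac{10}{9 - 3} = \frac{10}{6} = 10 \cdot \frac{1}{6} = \frac{5}{3} \approx 1.6667$)
$\left(l + 31\right) J = \left(\frac{5}{3} + 31\right) 1 = \frac{98}{3} \cdot 1 = \frac{98}{3}$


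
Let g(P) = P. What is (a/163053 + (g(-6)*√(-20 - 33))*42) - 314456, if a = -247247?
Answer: -4661203765/14823 - 252*I*√53 ≈ -3.1446e+5 - 1834.6*I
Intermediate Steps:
(a/163053 + (g(-6)*√(-20 - 33))*42) - 314456 = (-247247/163053 - 6*√(-20 - 33)*42) - 314456 = (-247247*1/163053 - 6*I*√53*42) - 314456 = (-22477/14823 - 6*I*√53*42) - 314456 = (-22477/14823 - 252*I*√53) - 314456 = -4661203765/14823 - 252*I*√53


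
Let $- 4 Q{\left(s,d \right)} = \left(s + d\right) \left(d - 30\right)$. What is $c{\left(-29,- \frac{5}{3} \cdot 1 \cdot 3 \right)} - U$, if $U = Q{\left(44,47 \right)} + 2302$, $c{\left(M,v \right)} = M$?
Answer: $- \frac{7777}{4} \approx -1944.3$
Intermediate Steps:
$Q{\left(s,d \right)} = - \frac{\left(-30 + d\right) \left(d + s\right)}{4}$ ($Q{\left(s,d \right)} = - \frac{\left(s + d\right) \left(d - 30\right)}{4} = - \frac{\left(d + s\right) \left(-30 + d\right)}{4} = - \frac{\left(-30 + d\right) \left(d + s\right)}{4}$)
$U = \frac{7661}{4}$ ($U = \left(- \frac{47^{2}}{4} + \frac{15}{2} \cdot 47 + \frac{15}{2} \cdot 44 - \frac{47}{4} \cdot 44\right) + 2302 = \left(\left(- \frac{1}{4}\right) 2209 + \frac{705}{2} + 330 - 517\right) + 2302 = \left(- \frac{2209}{4} + \frac{705}{2} + 330 - 517\right) + 2302 = - \frac{1547}{4} + 2302 = \frac{7661}{4} \approx 1915.3$)
$c{\left(-29,- \frac{5}{3} \cdot 1 \cdot 3 \right)} - U = -29 - \frac{7661}{4} = - \frac{7777}{4}$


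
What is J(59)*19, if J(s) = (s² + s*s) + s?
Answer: 133399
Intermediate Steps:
J(s) = s + 2*s² (J(s) = (s² + s²) + s = 2*s² + s = s + 2*s²)
J(59)*19 = (59*(1 + 2*59))*19 = (59*(1 + 118))*19 = (59*119)*19 = 7021*19 = 133399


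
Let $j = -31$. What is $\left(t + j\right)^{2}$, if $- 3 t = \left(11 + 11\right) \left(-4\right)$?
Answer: $\frac{25}{9} \approx 2.7778$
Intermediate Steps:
$t = \frac{88}{3}$ ($t = - \frac{\left(11 + 11\right) \left(-4\right)}{3} = - \frac{22 \left(-4\right)}{3} = \left(- \frac{1}{3}\right) \left(-88\right) = \frac{88}{3} \approx 29.333$)
$\left(t + j\right)^{2} = \left(\frac{88}{3} - 31\right)^{2} = \left(- \frac{5}{3}\right)^{2} = \frac{25}{9}$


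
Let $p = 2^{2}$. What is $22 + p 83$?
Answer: $354$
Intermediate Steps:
$p = 4$
$22 + p 83 = 22 + 4 \cdot 83 = 22 + 332 = 354$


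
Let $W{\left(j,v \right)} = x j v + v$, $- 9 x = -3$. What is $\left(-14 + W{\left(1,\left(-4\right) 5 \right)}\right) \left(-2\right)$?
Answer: $\frac{244}{3} \approx 81.333$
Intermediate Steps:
$x = \frac{1}{3}$ ($x = \left(- \frac{1}{9}\right) \left(-3\right) = \frac{1}{3} \approx 0.33333$)
$W{\left(j,v \right)} = v + \frac{j v}{3}$ ($W{\left(j,v \right)} = \frac{j}{3} v + v = \frac{j v}{3} + v = v + \frac{j v}{3}$)
$\left(-14 + W{\left(1,\left(-4\right) 5 \right)}\right) \left(-2\right) = \left(-14 + \frac{\left(-4\right) 5 \left(3 + 1\right)}{3}\right) \left(-2\right) = \left(-14 + \frac{1}{3} \left(-20\right) 4\right) \left(-2\right) = \left(-14 - \frac{80}{3}\right) \left(-2\right) = \left(- \frac{122}{3}\right) \left(-2\right) = \frac{244}{3}$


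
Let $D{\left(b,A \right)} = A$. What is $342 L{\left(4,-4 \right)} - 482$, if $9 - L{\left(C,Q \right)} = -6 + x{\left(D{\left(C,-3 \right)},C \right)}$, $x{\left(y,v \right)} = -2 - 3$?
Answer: $6358$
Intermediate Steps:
$x{\left(y,v \right)} = -5$
$L{\left(C,Q \right)} = 20$ ($L{\left(C,Q \right)} = 9 - \left(-6 - 5\right) = 9 - -11 = 9 + 11 = 20$)
$342 L{\left(4,-4 \right)} - 482 = 342 \cdot 20 - 482 = 6840 - 482 = 6358$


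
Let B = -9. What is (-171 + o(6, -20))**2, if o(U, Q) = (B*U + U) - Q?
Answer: 39601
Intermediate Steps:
o(U, Q) = -Q - 8*U (o(U, Q) = (-9*U + U) - Q = -8*U - Q = -Q - 8*U)
(-171 + o(6, -20))**2 = (-171 + (-1*(-20) - 8*6))**2 = (-171 + (20 - 48))**2 = (-171 - 28)**2 = (-199)**2 = 39601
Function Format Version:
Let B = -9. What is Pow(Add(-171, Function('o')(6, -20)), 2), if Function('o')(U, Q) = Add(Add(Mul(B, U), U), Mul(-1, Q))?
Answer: 39601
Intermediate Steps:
Function('o')(U, Q) = Add(Mul(-1, Q), Mul(-8, U)) (Function('o')(U, Q) = Add(Add(Mul(-9, U), U), Mul(-1, Q)) = Add(Mul(-8, U), Mul(-1, Q)) = Add(Mul(-1, Q), Mul(-8, U)))
Pow(Add(-171, Function('o')(6, -20)), 2) = Pow(Add(-171, Add(Mul(-1, -20), Mul(-8, 6))), 2) = Pow(Add(-171, Add(20, -48)), 2) = Pow(Add(-171, -28), 2) = Pow(-199, 2) = 39601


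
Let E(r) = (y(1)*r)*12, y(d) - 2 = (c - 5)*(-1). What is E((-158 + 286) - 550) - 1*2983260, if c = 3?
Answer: -3003516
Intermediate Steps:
y(d) = 4 (y(d) = 2 + (3 - 5)*(-1) = 2 - 2*(-1) = 2 + 2 = 4)
E(r) = 48*r (E(r) = (4*r)*12 = 48*r)
E((-158 + 286) - 550) - 1*2983260 = 48*((-158 + 286) - 550) - 1*2983260 = 48*(128 - 550) - 2983260 = 48*(-422) - 2983260 = -20256 - 2983260 = -3003516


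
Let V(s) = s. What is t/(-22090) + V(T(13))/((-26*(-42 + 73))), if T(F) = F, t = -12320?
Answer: 74175/136958 ≈ 0.54159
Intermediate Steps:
t/(-22090) + V(T(13))/((-26*(-42 + 73))) = -12320/(-22090) + 13/((-26*(-42 + 73))) = -12320*(-1/22090) + 13/((-26*31)) = 1232/2209 + 13/(-806) = 1232/2209 + 13*(-1/806) = 1232/2209 - 1/62 = 74175/136958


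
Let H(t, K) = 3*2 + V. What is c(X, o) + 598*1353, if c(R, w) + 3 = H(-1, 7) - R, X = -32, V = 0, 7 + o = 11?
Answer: 809129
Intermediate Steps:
o = 4 (o = -7 + 11 = 4)
H(t, K) = 6 (H(t, K) = 3*2 + 0 = 6 + 0 = 6)
c(R, w) = 3 - R (c(R, w) = -3 + (6 - R) = 3 - R)
c(X, o) + 598*1353 = (3 - 1*(-32)) + 598*1353 = (3 + 32) + 809094 = 35 + 809094 = 809129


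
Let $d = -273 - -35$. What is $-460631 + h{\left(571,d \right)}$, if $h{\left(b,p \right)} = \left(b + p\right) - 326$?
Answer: $-460624$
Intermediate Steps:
$d = -238$ ($d = -273 + 35 = -238$)
$h{\left(b,p \right)} = -326 + b + p$
$-460631 + h{\left(571,d \right)} = -460631 - -7 = -460631 + 7 = -460624$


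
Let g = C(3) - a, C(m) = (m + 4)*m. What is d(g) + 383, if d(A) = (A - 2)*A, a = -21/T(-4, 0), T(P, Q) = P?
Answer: 9593/16 ≈ 599.56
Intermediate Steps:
C(m) = m*(4 + m) (C(m) = (4 + m)*m = m*(4 + m))
a = 21/4 (a = -21/(-4) = -21*(-1/4) = 21/4 ≈ 5.2500)
g = 63/4 (g = 3*(4 + 3) - 1*21/4 = 3*7 - 21/4 = 21 - 21/4 = 63/4 ≈ 15.750)
d(A) = A*(-2 + A) (d(A) = (-2 + A)*A = A*(-2 + A))
d(g) + 383 = 63*(-2 + 63/4)/4 + 383 = (63/4)*(55/4) + 383 = 3465/16 + 383 = 9593/16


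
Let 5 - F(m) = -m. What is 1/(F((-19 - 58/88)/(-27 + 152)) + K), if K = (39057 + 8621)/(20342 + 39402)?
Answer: 8214800/46337761 ≈ 0.17728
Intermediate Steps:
F(m) = 5 + m (F(m) = 5 - (-1)*m = 5 + m)
K = 23839/29872 (K = 47678/59744 = 47678*(1/59744) = 23839/29872 ≈ 0.79804)
1/(F((-19 - 58/88)/(-27 + 152)) + K) = 1/((5 + (-19 - 58/88)/(-27 + 152)) + 23839/29872) = 1/((5 + (-19 - 58*1/88)/125) + 23839/29872) = 1/((5 + (-19 - 29/44)*(1/125)) + 23839/29872) = 1/((5 - 865/44*1/125) + 23839/29872) = 1/((5 - 173/1100) + 23839/29872) = 1/(5327/1100 + 23839/29872) = 1/(46337761/8214800) = 8214800/46337761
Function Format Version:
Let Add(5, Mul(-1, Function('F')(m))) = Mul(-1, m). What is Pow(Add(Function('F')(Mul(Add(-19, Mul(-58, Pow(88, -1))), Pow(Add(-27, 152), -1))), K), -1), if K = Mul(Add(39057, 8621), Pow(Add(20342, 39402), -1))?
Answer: Rational(8214800, 46337761) ≈ 0.17728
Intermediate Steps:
Function('F')(m) = Add(5, m) (Function('F')(m) = Add(5, Mul(-1, Mul(-1, m))) = Add(5, m))
K = Rational(23839, 29872) (K = Mul(47678, Pow(59744, -1)) = Mul(47678, Rational(1, 59744)) = Rational(23839, 29872) ≈ 0.79804)
Pow(Add(Function('F')(Mul(Add(-19, Mul(-58, Pow(88, -1))), Pow(Add(-27, 152), -1))), K), -1) = Pow(Add(Add(5, Mul(Add(-19, Mul(-58, Pow(88, -1))), Pow(Add(-27, 152), -1))), Rational(23839, 29872)), -1) = Pow(Add(Add(5, Mul(Add(-19, Mul(-58, Rational(1, 88))), Pow(125, -1))), Rational(23839, 29872)), -1) = Pow(Add(Add(5, Mul(Add(-19, Rational(-29, 44)), Rational(1, 125))), Rational(23839, 29872)), -1) = Pow(Add(Add(5, Mul(Rational(-865, 44), Rational(1, 125))), Rational(23839, 29872)), -1) = Pow(Add(Add(5, Rational(-173, 1100)), Rational(23839, 29872)), -1) = Pow(Add(Rational(5327, 1100), Rational(23839, 29872)), -1) = Pow(Rational(46337761, 8214800), -1) = Rational(8214800, 46337761)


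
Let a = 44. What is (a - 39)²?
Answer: 25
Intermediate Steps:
(a - 39)² = (44 - 39)² = 5² = 25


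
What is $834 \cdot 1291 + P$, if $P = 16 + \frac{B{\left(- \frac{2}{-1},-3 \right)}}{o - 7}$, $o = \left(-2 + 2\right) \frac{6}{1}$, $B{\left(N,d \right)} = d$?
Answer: $\frac{7536973}{7} \approx 1.0767 \cdot 10^{6}$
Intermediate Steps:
$o = 0$ ($o = 0 \cdot 6 \cdot 1 = 0 \cdot 6 = 0$)
$P = \frac{115}{7}$ ($P = 16 - \frac{3}{0 - 7} = 16 - \frac{3}{-7} = 16 - - \frac{3}{7} = 16 + \frac{3}{7} = \frac{115}{7} \approx 16.429$)
$834 \cdot 1291 + P = 834 \cdot 1291 + \frac{115}{7} = 1076694 + \frac{115}{7} = \frac{7536973}{7}$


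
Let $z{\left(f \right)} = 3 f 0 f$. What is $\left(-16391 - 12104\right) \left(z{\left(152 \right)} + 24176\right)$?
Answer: $-688895120$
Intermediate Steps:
$z{\left(f \right)} = 0$ ($z{\left(f \right)} = 3 \cdot 0 f = 0 f = 0$)
$\left(-16391 - 12104\right) \left(z{\left(152 \right)} + 24176\right) = \left(-16391 - 12104\right) \left(0 + 24176\right) = \left(-28495\right) 24176 = -688895120$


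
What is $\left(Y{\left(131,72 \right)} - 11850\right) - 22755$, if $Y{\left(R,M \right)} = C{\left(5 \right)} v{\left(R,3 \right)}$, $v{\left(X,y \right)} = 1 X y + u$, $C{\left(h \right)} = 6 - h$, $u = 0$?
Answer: $-34212$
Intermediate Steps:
$v{\left(X,y \right)} = X y$ ($v{\left(X,y \right)} = 1 X y + 0 = X y + 0 = X y$)
$Y{\left(R,M \right)} = 3 R$ ($Y{\left(R,M \right)} = \left(6 - 5\right) R 3 = \left(6 - 5\right) 3 R = 1 \cdot 3 R = 3 R$)
$\left(Y{\left(131,72 \right)} - 11850\right) - 22755 = \left(3 \cdot 131 - 11850\right) - 22755 = \left(393 - 11850\right) - 22755 = -11457 - 22755 = -34212$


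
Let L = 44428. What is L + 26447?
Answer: 70875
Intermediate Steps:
L + 26447 = 44428 + 26447 = 70875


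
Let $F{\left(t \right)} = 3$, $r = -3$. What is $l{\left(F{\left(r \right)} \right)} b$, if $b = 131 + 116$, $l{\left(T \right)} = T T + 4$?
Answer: $3211$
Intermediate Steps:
$l{\left(T \right)} = 4 + T^{2}$ ($l{\left(T \right)} = T^{2} + 4 = 4 + T^{2}$)
$b = 247$
$l{\left(F{\left(r \right)} \right)} b = \left(4 + 3^{2}\right) 247 = \left(4 + 9\right) 247 = 13 \cdot 247 = 3211$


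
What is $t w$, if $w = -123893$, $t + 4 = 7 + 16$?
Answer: $-2353967$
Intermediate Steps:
$t = 19$ ($t = -4 + \left(7 + 16\right) = -4 + 23 = 19$)
$t w = 19 \left(-123893\right) = -2353967$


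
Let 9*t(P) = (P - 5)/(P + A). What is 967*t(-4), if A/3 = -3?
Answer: 967/13 ≈ 74.385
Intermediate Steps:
A = -9 (A = 3*(-3) = -9)
t(P) = (-5 + P)/(9*(-9 + P)) (t(P) = ((P - 5)/(P - 9))/9 = ((-5 + P)/(-9 + P))/9 = (-5 + P)/(9*(-9 + P)))
967*t(-4) = 967*((-5 - 4)/(9*(-9 - 4))) = 967*((⅑)*(-9)/(-13)) = 967*((⅑)*(-1/13)*(-9)) = 967*(1/13) = 967/13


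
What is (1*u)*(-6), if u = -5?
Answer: 30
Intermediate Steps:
(1*u)*(-6) = (1*(-5))*(-6) = -5*(-6) = 30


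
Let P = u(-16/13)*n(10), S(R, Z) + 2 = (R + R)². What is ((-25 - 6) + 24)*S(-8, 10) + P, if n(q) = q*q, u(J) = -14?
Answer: -3178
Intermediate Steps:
S(R, Z) = -2 + 4*R² (S(R, Z) = -2 + (R + R)² = -2 + (2*R)² = -2 + 4*R²)
n(q) = q²
P = -1400 (P = -14*10² = -14*100 = -1400)
((-25 - 6) + 24)*S(-8, 10) + P = ((-25 - 6) + 24)*(-2 + 4*(-8)²) - 1400 = (-31 + 24)*(-2 + 4*64) - 1400 = -7*(-2 + 256) - 1400 = -7*254 - 1400 = -1778 - 1400 = -3178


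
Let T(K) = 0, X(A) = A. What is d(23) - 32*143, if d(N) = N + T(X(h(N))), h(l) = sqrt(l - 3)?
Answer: -4553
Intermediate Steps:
h(l) = sqrt(-3 + l)
d(N) = N (d(N) = N + 0 = N)
d(23) - 32*143 = 23 - 32*143 = 23 - 4576 = -4553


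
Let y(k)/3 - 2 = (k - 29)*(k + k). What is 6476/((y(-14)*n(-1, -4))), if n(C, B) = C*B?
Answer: 1619/3618 ≈ 0.44748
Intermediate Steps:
y(k) = 6 + 6*k*(-29 + k) (y(k) = 6 + 3*((k - 29)*(k + k)) = 6 + 3*((-29 + k)*(2*k)) = 6 + 3*(2*k*(-29 + k)) = 6 + 6*k*(-29 + k))
n(C, B) = B*C
6476/((y(-14)*n(-1, -4))) = 6476/(((6 - 174*(-14) + 6*(-14)²)*(-4*(-1)))) = 6476/(((6 + 2436 + 6*196)*4)) = 6476/(((6 + 2436 + 1176)*4)) = 6476/((3618*4)) = 6476/14472 = 6476*(1/14472) = 1619/3618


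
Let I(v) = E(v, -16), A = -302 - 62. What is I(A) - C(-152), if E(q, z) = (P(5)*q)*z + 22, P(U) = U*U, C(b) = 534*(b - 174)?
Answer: 319706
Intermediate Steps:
A = -364
C(b) = -92916 + 534*b (C(b) = 534*(-174 + b) = -92916 + 534*b)
P(U) = U²
E(q, z) = 22 + 25*q*z (E(q, z) = (5²*q)*z + 22 = (25*q)*z + 22 = 25*q*z + 22 = 22 + 25*q*z)
I(v) = 22 - 400*v (I(v) = 22 + 25*v*(-16) = 22 - 400*v)
I(A) - C(-152) = (22 - 400*(-364)) - (-92916 + 534*(-152)) = (22 + 145600) - (-92916 - 81168) = 145622 - 1*(-174084) = 145622 + 174084 = 319706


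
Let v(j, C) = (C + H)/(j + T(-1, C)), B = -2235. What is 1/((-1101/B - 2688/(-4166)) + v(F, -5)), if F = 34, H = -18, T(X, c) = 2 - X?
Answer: 57417895/29640212 ≈ 1.9372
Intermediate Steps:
v(j, C) = (-18 + C)/(3 + j) (v(j, C) = (C - 18)/(j + (2 - 1*(-1))) = (-18 + C)/(j + (2 + 1)) = (-18 + C)/(j + 3) = (-18 + C)/(3 + j))
1/((-1101/B - 2688/(-4166)) + v(F, -5)) = 1/((-1101/(-2235) - 2688/(-4166)) + (-18 - 5)/(3 + 34)) = 1/((-1101*(-1/2235) - 2688*(-1/4166)) - 23/37) = 1/((367/745 + 1344/2083) + (1/37)*(-23)) = 1/(1765741/1551835 - 23/37) = 1/(29640212/57417895) = 57417895/29640212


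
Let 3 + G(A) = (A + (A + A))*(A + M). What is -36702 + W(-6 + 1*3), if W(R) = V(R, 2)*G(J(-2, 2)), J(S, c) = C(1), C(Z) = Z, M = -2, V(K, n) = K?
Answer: -36684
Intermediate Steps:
J(S, c) = 1
G(A) = -3 + 3*A*(-2 + A) (G(A) = -3 + (A + (A + A))*(A - 2) = -3 + (A + 2*A)*(-2 + A) = -3 + (3*A)*(-2 + A) = -3 + 3*A*(-2 + A))
W(R) = -6*R (W(R) = R*(-3 - 6*1 + 3*1²) = R*(-3 - 6 + 3*1) = R*(-3 - 6 + 3) = R*(-6) = -6*R)
-36702 + W(-6 + 1*3) = -36702 - 6*(-6 + 1*3) = -36702 - 6*(-6 + 3) = -36702 - 6*(-3) = -36702 + 18 = -36684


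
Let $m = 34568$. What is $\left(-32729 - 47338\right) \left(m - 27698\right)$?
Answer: $-550060290$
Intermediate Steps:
$\left(-32729 - 47338\right) \left(m - 27698\right) = \left(-32729 - 47338\right) \left(34568 - 27698\right) = \left(-80067\right) 6870 = -550060290$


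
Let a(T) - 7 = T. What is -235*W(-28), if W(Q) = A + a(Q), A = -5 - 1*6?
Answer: 7520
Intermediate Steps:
a(T) = 7 + T
A = -11 (A = -5 - 6 = -11)
W(Q) = -4 + Q (W(Q) = -11 + (7 + Q) = -4 + Q)
-235*W(-28) = -235*(-4 - 28) = -235*(-32) = 7520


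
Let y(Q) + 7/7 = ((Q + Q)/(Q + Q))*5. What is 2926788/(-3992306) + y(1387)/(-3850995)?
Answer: -5635530961642/7687175222235 ≈ -0.73311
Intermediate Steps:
y(Q) = 4 (y(Q) = -1 + ((Q + Q)/(Q + Q))*5 = -1 + ((2*Q)/((2*Q)))*5 = -1 + ((2*Q)*(1/(2*Q)))*5 = -1 + 1*5 = -1 + 5 = 4)
2926788/(-3992306) + y(1387)/(-3850995) = 2926788/(-3992306) + 4/(-3850995) = 2926788*(-1/3992306) + 4*(-1/3850995) = -1463394/1996153 - 4/3850995 = -5635530961642/7687175222235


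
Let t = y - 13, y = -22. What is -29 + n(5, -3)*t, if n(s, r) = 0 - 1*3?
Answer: 76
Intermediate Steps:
t = -35 (t = -22 - 13 = -35)
n(s, r) = -3 (n(s, r) = 0 - 3 = -3)
-29 + n(5, -3)*t = -29 - 3*(-35) = -29 + 105 = 76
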